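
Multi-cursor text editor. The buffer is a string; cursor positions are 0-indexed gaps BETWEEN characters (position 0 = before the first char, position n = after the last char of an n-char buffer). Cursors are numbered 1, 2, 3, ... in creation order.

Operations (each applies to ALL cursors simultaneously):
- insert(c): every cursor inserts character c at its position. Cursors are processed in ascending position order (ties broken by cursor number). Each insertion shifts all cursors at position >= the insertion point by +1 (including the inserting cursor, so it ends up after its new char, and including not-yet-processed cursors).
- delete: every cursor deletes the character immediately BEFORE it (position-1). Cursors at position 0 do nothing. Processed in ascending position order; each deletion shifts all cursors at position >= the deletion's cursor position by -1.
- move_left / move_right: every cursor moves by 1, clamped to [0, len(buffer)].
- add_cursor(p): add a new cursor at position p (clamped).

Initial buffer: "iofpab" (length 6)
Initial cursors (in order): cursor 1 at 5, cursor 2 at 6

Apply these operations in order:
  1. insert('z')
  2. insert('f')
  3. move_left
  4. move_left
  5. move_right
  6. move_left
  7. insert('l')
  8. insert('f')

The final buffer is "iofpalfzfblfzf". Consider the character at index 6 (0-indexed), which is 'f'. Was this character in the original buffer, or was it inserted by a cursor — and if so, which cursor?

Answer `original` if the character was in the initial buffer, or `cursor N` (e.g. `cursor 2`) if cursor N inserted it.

After op 1 (insert('z')): buffer="iofpazbz" (len 8), cursors c1@6 c2@8, authorship .....1.2
After op 2 (insert('f')): buffer="iofpazfbzf" (len 10), cursors c1@7 c2@10, authorship .....11.22
After op 3 (move_left): buffer="iofpazfbzf" (len 10), cursors c1@6 c2@9, authorship .....11.22
After op 4 (move_left): buffer="iofpazfbzf" (len 10), cursors c1@5 c2@8, authorship .....11.22
After op 5 (move_right): buffer="iofpazfbzf" (len 10), cursors c1@6 c2@9, authorship .....11.22
After op 6 (move_left): buffer="iofpazfbzf" (len 10), cursors c1@5 c2@8, authorship .....11.22
After op 7 (insert('l')): buffer="iofpalzfblzf" (len 12), cursors c1@6 c2@10, authorship .....111.222
After op 8 (insert('f')): buffer="iofpalfzfblfzf" (len 14), cursors c1@7 c2@12, authorship .....1111.2222
Authorship (.=original, N=cursor N): . . . . . 1 1 1 1 . 2 2 2 2
Index 6: author = 1

Answer: cursor 1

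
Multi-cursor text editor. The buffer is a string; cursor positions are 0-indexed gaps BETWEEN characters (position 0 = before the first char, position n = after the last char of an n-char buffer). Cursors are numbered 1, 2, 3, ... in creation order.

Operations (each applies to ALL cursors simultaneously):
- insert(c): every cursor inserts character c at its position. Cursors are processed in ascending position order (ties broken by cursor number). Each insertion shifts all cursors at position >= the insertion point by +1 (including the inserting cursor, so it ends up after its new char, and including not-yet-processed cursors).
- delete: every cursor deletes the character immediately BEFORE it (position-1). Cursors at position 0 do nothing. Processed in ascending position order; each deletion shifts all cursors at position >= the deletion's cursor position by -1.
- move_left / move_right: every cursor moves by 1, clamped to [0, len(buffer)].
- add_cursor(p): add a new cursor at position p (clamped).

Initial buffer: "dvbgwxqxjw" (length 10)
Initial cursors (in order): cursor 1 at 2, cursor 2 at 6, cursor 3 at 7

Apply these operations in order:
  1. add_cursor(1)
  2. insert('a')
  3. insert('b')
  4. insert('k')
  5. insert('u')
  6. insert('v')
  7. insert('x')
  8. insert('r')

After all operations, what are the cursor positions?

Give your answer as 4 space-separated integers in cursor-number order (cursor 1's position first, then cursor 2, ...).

After op 1 (add_cursor(1)): buffer="dvbgwxqxjw" (len 10), cursors c4@1 c1@2 c2@6 c3@7, authorship ..........
After op 2 (insert('a')): buffer="davabgwxaqaxjw" (len 14), cursors c4@2 c1@4 c2@9 c3@11, authorship .4.1....2.3...
After op 3 (insert('b')): buffer="dabvabbgwxabqabxjw" (len 18), cursors c4@3 c1@6 c2@12 c3@15, authorship .44.11....22.33...
After op 4 (insert('k')): buffer="dabkvabkbgwxabkqabkxjw" (len 22), cursors c4@4 c1@8 c2@15 c3@19, authorship .444.111....222.333...
After op 5 (insert('u')): buffer="dabkuvabkubgwxabkuqabkuxjw" (len 26), cursors c4@5 c1@10 c2@18 c3@23, authorship .4444.1111....2222.3333...
After op 6 (insert('v')): buffer="dabkuvvabkuvbgwxabkuvqabkuvxjw" (len 30), cursors c4@6 c1@12 c2@21 c3@27, authorship .44444.11111....22222.33333...
After op 7 (insert('x')): buffer="dabkuvxvabkuvxbgwxabkuvxqabkuvxxjw" (len 34), cursors c4@7 c1@14 c2@24 c3@31, authorship .444444.111111....222222.333333...
After op 8 (insert('r')): buffer="dabkuvxrvabkuvxrbgwxabkuvxrqabkuvxrxjw" (len 38), cursors c4@8 c1@16 c2@27 c3@35, authorship .4444444.1111111....2222222.3333333...

Answer: 16 27 35 8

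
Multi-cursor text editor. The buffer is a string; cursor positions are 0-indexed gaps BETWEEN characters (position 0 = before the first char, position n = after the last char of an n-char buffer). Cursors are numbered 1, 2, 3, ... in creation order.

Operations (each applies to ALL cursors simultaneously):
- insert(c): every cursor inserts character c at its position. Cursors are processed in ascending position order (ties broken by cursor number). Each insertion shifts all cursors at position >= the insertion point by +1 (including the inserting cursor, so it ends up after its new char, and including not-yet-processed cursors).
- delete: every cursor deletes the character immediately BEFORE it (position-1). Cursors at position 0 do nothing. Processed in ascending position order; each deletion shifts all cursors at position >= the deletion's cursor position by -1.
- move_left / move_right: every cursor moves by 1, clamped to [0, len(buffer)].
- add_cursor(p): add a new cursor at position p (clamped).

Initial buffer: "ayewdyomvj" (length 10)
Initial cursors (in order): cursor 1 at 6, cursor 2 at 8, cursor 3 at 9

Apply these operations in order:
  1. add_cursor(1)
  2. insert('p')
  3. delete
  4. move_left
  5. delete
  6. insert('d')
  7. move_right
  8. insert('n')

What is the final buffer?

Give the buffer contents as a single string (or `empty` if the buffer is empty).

After op 1 (add_cursor(1)): buffer="ayewdyomvj" (len 10), cursors c4@1 c1@6 c2@8 c3@9, authorship ..........
After op 2 (insert('p')): buffer="apyewdypompvpj" (len 14), cursors c4@2 c1@8 c2@11 c3@13, authorship .4.....1..2.3.
After op 3 (delete): buffer="ayewdyomvj" (len 10), cursors c4@1 c1@6 c2@8 c3@9, authorship ..........
After op 4 (move_left): buffer="ayewdyomvj" (len 10), cursors c4@0 c1@5 c2@7 c3@8, authorship ..........
After op 5 (delete): buffer="ayewyvj" (len 7), cursors c4@0 c1@4 c2@5 c3@5, authorship .......
After op 6 (insert('d')): buffer="dayewdyddvj" (len 11), cursors c4@1 c1@6 c2@9 c3@9, authorship 4....1.23..
After op 7 (move_right): buffer="dayewdyddvj" (len 11), cursors c4@2 c1@7 c2@10 c3@10, authorship 4....1.23..
After op 8 (insert('n')): buffer="danyewdynddvnnj" (len 15), cursors c4@3 c1@9 c2@14 c3@14, authorship 4.4...1.123.23.

Answer: danyewdynddvnnj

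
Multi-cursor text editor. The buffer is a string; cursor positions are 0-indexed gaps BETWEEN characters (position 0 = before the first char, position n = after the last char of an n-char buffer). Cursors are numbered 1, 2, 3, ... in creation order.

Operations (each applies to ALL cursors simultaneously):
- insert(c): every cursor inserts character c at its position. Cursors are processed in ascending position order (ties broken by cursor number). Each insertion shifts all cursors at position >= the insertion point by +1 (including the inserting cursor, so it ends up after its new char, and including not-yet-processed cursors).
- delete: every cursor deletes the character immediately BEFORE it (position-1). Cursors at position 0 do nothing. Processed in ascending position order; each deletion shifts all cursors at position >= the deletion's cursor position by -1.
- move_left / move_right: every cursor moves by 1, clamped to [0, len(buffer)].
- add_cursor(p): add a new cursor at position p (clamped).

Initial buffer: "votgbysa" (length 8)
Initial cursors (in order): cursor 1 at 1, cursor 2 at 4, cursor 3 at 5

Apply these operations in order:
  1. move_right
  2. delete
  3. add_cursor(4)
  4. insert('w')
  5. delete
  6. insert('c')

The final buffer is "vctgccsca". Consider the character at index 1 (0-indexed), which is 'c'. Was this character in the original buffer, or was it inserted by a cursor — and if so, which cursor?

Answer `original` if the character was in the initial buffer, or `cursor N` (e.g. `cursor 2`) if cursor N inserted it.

Answer: cursor 1

Derivation:
After op 1 (move_right): buffer="votgbysa" (len 8), cursors c1@2 c2@5 c3@6, authorship ........
After op 2 (delete): buffer="vtgsa" (len 5), cursors c1@1 c2@3 c3@3, authorship .....
After op 3 (add_cursor(4)): buffer="vtgsa" (len 5), cursors c1@1 c2@3 c3@3 c4@4, authorship .....
After op 4 (insert('w')): buffer="vwtgwwswa" (len 9), cursors c1@2 c2@6 c3@6 c4@8, authorship .1..23.4.
After op 5 (delete): buffer="vtgsa" (len 5), cursors c1@1 c2@3 c3@3 c4@4, authorship .....
After op 6 (insert('c')): buffer="vctgccsca" (len 9), cursors c1@2 c2@6 c3@6 c4@8, authorship .1..23.4.
Authorship (.=original, N=cursor N): . 1 . . 2 3 . 4 .
Index 1: author = 1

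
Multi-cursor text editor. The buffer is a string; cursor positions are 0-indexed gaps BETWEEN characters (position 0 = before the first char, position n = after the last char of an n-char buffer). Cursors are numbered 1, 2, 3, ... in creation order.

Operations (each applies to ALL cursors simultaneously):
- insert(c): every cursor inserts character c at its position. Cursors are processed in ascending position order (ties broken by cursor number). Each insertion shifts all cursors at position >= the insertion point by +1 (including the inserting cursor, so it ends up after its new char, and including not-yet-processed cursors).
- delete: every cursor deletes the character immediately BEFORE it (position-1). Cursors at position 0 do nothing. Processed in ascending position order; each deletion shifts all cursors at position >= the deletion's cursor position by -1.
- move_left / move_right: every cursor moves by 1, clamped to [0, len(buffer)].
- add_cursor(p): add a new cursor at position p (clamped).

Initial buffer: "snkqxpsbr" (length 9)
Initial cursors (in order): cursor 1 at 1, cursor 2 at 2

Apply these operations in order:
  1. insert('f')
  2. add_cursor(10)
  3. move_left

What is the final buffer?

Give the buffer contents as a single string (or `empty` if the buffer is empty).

After op 1 (insert('f')): buffer="sfnfkqxpsbr" (len 11), cursors c1@2 c2@4, authorship .1.2.......
After op 2 (add_cursor(10)): buffer="sfnfkqxpsbr" (len 11), cursors c1@2 c2@4 c3@10, authorship .1.2.......
After op 3 (move_left): buffer="sfnfkqxpsbr" (len 11), cursors c1@1 c2@3 c3@9, authorship .1.2.......

Answer: sfnfkqxpsbr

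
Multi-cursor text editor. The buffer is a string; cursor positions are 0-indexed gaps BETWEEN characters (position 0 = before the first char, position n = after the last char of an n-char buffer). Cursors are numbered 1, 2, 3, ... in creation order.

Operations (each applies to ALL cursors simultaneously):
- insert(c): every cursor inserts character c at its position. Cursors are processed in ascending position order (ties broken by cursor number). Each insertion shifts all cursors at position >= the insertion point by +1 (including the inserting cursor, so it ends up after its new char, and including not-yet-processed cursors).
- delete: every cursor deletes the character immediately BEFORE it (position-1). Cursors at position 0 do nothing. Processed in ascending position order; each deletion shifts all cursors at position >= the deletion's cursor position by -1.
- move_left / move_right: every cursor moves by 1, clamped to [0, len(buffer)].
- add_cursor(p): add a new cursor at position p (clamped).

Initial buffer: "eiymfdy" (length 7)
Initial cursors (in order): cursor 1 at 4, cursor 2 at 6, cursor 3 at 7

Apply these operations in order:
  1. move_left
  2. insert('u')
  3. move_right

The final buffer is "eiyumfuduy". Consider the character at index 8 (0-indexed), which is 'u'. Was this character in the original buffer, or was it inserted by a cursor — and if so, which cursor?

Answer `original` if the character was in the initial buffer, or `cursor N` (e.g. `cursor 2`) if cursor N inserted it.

Answer: cursor 3

Derivation:
After op 1 (move_left): buffer="eiymfdy" (len 7), cursors c1@3 c2@5 c3@6, authorship .......
After op 2 (insert('u')): buffer="eiyumfuduy" (len 10), cursors c1@4 c2@7 c3@9, authorship ...1..2.3.
After op 3 (move_right): buffer="eiyumfuduy" (len 10), cursors c1@5 c2@8 c3@10, authorship ...1..2.3.
Authorship (.=original, N=cursor N): . . . 1 . . 2 . 3 .
Index 8: author = 3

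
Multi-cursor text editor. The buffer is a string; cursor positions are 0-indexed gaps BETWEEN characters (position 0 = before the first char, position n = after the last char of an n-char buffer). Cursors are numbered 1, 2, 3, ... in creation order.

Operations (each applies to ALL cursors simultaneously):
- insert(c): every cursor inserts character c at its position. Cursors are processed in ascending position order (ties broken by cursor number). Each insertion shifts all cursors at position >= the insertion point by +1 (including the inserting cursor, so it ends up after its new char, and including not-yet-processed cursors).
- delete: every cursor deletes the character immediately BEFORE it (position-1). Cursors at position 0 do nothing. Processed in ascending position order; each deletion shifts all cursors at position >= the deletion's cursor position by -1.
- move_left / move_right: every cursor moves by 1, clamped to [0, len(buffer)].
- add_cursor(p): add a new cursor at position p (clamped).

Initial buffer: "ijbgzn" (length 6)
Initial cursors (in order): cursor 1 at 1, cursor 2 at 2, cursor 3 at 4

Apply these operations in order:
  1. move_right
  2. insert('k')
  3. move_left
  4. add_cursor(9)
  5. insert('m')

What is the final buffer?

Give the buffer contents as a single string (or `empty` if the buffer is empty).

After op 1 (move_right): buffer="ijbgzn" (len 6), cursors c1@2 c2@3 c3@5, authorship ......
After op 2 (insert('k')): buffer="ijkbkgzkn" (len 9), cursors c1@3 c2@5 c3@8, authorship ..1.2..3.
After op 3 (move_left): buffer="ijkbkgzkn" (len 9), cursors c1@2 c2@4 c3@7, authorship ..1.2..3.
After op 4 (add_cursor(9)): buffer="ijkbkgzkn" (len 9), cursors c1@2 c2@4 c3@7 c4@9, authorship ..1.2..3.
After op 5 (insert('m')): buffer="ijmkbmkgzmknm" (len 13), cursors c1@3 c2@6 c3@10 c4@13, authorship ..11.22..33.4

Answer: ijmkbmkgzmknm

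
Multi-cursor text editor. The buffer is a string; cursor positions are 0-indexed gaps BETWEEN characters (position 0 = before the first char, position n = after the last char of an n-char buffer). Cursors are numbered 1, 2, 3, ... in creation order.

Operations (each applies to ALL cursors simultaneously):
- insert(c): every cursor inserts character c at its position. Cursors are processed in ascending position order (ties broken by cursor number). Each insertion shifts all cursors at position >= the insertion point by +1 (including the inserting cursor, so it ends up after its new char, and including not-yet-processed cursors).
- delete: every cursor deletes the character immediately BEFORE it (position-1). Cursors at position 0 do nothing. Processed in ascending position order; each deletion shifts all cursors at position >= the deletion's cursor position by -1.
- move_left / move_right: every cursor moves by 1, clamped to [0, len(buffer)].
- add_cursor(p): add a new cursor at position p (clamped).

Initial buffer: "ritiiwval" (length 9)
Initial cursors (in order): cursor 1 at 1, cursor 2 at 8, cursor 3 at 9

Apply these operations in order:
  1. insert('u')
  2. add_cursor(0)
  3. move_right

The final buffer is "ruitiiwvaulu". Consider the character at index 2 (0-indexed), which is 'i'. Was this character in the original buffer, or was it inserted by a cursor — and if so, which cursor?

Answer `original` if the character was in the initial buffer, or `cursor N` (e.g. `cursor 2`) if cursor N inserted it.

Answer: original

Derivation:
After op 1 (insert('u')): buffer="ruitiiwvaulu" (len 12), cursors c1@2 c2@10 c3@12, authorship .1.......2.3
After op 2 (add_cursor(0)): buffer="ruitiiwvaulu" (len 12), cursors c4@0 c1@2 c2@10 c3@12, authorship .1.......2.3
After op 3 (move_right): buffer="ruitiiwvaulu" (len 12), cursors c4@1 c1@3 c2@11 c3@12, authorship .1.......2.3
Authorship (.=original, N=cursor N): . 1 . . . . . . . 2 . 3
Index 2: author = original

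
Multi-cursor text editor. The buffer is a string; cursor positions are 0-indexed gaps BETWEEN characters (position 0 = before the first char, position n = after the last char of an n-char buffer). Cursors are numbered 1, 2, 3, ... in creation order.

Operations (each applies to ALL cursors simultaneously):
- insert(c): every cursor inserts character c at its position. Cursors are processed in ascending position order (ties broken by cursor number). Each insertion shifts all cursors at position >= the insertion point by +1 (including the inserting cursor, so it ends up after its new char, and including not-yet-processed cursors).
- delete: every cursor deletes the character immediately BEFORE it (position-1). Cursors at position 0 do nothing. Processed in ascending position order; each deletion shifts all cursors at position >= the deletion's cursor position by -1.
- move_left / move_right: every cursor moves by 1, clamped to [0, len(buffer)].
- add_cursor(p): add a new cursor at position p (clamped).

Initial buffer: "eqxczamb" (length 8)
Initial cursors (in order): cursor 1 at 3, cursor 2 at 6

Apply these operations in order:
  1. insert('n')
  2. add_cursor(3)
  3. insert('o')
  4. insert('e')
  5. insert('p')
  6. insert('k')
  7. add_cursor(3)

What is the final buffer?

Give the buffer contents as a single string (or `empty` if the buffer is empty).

After op 1 (insert('n')): buffer="eqxnczanmb" (len 10), cursors c1@4 c2@8, authorship ...1...2..
After op 2 (add_cursor(3)): buffer="eqxnczanmb" (len 10), cursors c3@3 c1@4 c2@8, authorship ...1...2..
After op 3 (insert('o')): buffer="eqxonoczanomb" (len 13), cursors c3@4 c1@6 c2@11, authorship ...311...22..
After op 4 (insert('e')): buffer="eqxoenoeczanoemb" (len 16), cursors c3@5 c1@8 c2@14, authorship ...33111...222..
After op 5 (insert('p')): buffer="eqxoepnoepczanoepmb" (len 19), cursors c3@6 c1@10 c2@17, authorship ...3331111...2222..
After op 6 (insert('k')): buffer="eqxoepknoepkczanoepkmb" (len 22), cursors c3@7 c1@12 c2@20, authorship ...333311111...22222..
After op 7 (add_cursor(3)): buffer="eqxoepknoepkczanoepkmb" (len 22), cursors c4@3 c3@7 c1@12 c2@20, authorship ...333311111...22222..

Answer: eqxoepknoepkczanoepkmb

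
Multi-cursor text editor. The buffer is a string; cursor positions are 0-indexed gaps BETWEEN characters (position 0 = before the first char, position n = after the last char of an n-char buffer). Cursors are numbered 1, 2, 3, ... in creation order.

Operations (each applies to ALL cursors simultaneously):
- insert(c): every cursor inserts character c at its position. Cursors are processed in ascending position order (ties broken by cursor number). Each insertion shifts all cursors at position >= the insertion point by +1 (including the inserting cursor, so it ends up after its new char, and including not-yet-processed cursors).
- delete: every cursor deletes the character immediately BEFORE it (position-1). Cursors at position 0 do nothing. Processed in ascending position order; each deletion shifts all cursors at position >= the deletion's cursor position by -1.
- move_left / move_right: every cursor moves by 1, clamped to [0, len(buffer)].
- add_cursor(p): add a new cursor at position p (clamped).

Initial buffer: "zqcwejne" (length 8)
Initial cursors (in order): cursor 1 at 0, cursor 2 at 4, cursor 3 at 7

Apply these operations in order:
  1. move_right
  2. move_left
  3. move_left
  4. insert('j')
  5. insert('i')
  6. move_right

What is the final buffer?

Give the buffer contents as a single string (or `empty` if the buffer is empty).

Answer: jizqcjiwejjine

Derivation:
After op 1 (move_right): buffer="zqcwejne" (len 8), cursors c1@1 c2@5 c3@8, authorship ........
After op 2 (move_left): buffer="zqcwejne" (len 8), cursors c1@0 c2@4 c3@7, authorship ........
After op 3 (move_left): buffer="zqcwejne" (len 8), cursors c1@0 c2@3 c3@6, authorship ........
After op 4 (insert('j')): buffer="jzqcjwejjne" (len 11), cursors c1@1 c2@5 c3@9, authorship 1...2...3..
After op 5 (insert('i')): buffer="jizqcjiwejjine" (len 14), cursors c1@2 c2@7 c3@12, authorship 11...22...33..
After op 6 (move_right): buffer="jizqcjiwejjine" (len 14), cursors c1@3 c2@8 c3@13, authorship 11...22...33..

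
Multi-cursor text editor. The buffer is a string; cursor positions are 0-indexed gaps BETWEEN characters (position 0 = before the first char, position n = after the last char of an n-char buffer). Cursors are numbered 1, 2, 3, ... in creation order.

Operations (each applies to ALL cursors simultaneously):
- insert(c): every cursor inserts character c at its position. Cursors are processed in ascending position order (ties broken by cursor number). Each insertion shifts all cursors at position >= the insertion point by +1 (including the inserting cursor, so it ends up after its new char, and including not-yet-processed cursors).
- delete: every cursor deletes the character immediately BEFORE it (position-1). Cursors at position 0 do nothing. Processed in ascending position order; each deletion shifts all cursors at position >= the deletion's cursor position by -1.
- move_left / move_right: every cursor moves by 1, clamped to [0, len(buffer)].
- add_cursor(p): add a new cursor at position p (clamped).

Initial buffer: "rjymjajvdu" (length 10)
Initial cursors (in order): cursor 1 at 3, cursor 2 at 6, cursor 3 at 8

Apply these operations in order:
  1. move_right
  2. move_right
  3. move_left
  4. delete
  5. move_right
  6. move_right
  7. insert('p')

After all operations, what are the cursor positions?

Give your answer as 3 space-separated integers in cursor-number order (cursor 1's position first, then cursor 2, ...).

After op 1 (move_right): buffer="rjymjajvdu" (len 10), cursors c1@4 c2@7 c3@9, authorship ..........
After op 2 (move_right): buffer="rjymjajvdu" (len 10), cursors c1@5 c2@8 c3@10, authorship ..........
After op 3 (move_left): buffer="rjymjajvdu" (len 10), cursors c1@4 c2@7 c3@9, authorship ..........
After op 4 (delete): buffer="rjyjavu" (len 7), cursors c1@3 c2@5 c3@6, authorship .......
After op 5 (move_right): buffer="rjyjavu" (len 7), cursors c1@4 c2@6 c3@7, authorship .......
After op 6 (move_right): buffer="rjyjavu" (len 7), cursors c1@5 c2@7 c3@7, authorship .......
After op 7 (insert('p')): buffer="rjyjapvupp" (len 10), cursors c1@6 c2@10 c3@10, authorship .....1..23

Answer: 6 10 10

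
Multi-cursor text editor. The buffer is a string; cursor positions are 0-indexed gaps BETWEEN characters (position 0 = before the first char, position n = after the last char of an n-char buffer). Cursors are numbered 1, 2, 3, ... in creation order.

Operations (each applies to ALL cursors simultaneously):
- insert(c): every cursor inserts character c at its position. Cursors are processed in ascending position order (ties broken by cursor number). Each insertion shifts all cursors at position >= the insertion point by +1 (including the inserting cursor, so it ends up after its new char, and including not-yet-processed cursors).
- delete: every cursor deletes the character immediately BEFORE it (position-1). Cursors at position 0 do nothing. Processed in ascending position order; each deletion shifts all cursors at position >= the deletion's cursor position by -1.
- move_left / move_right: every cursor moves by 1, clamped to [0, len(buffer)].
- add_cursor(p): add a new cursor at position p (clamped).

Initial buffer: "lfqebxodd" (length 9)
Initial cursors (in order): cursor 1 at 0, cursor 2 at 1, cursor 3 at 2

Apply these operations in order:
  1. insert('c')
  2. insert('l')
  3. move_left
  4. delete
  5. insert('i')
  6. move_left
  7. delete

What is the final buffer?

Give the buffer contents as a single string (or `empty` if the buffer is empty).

Answer: ilililqebxodd

Derivation:
After op 1 (insert('c')): buffer="clcfcqebxodd" (len 12), cursors c1@1 c2@3 c3@5, authorship 1.2.3.......
After op 2 (insert('l')): buffer="cllclfclqebxodd" (len 15), cursors c1@2 c2@5 c3@8, authorship 11.22.33.......
After op 3 (move_left): buffer="cllclfclqebxodd" (len 15), cursors c1@1 c2@4 c3@7, authorship 11.22.33.......
After op 4 (delete): buffer="lllflqebxodd" (len 12), cursors c1@0 c2@2 c3@4, authorship 1.2.3.......
After op 5 (insert('i')): buffer="illilfilqebxodd" (len 15), cursors c1@1 c2@4 c3@7, authorship 11.22.33.......
After op 6 (move_left): buffer="illilfilqebxodd" (len 15), cursors c1@0 c2@3 c3@6, authorship 11.22.33.......
After op 7 (delete): buffer="ilililqebxodd" (len 13), cursors c1@0 c2@2 c3@4, authorship 112233.......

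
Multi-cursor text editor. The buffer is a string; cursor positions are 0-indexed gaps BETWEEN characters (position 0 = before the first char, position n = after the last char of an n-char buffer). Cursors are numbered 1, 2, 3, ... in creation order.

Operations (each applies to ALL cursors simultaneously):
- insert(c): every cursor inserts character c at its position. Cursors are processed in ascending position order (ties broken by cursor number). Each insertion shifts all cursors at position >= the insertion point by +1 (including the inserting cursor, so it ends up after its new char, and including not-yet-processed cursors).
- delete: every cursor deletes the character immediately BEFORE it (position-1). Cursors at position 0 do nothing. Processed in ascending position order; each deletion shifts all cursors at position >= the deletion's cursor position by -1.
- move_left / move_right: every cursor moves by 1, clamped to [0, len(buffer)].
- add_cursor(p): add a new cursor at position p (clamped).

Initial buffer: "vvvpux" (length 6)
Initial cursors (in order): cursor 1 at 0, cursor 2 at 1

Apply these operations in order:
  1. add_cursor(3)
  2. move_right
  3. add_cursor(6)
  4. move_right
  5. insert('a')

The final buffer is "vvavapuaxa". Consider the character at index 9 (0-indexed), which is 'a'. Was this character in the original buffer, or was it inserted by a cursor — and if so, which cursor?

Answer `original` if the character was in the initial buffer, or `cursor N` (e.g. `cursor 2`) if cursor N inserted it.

Answer: cursor 4

Derivation:
After op 1 (add_cursor(3)): buffer="vvvpux" (len 6), cursors c1@0 c2@1 c3@3, authorship ......
After op 2 (move_right): buffer="vvvpux" (len 6), cursors c1@1 c2@2 c3@4, authorship ......
After op 3 (add_cursor(6)): buffer="vvvpux" (len 6), cursors c1@1 c2@2 c3@4 c4@6, authorship ......
After op 4 (move_right): buffer="vvvpux" (len 6), cursors c1@2 c2@3 c3@5 c4@6, authorship ......
After op 5 (insert('a')): buffer="vvavapuaxa" (len 10), cursors c1@3 c2@5 c3@8 c4@10, authorship ..1.2..3.4
Authorship (.=original, N=cursor N): . . 1 . 2 . . 3 . 4
Index 9: author = 4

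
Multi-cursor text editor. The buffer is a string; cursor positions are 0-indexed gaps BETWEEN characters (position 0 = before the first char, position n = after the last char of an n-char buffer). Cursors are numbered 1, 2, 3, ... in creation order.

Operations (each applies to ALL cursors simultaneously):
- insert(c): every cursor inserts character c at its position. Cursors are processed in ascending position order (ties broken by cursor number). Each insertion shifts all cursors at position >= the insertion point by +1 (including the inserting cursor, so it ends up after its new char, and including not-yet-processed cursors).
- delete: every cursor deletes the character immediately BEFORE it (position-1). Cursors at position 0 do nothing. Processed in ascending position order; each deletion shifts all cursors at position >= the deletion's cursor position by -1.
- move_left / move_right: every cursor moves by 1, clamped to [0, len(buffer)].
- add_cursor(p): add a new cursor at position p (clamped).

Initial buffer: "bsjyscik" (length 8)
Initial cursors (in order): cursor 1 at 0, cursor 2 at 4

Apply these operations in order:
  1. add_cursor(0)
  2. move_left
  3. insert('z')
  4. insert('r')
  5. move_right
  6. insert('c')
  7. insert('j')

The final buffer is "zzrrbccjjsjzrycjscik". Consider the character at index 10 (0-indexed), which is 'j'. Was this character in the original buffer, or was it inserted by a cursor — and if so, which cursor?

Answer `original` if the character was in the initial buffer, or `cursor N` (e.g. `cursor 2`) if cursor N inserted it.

Answer: original

Derivation:
After op 1 (add_cursor(0)): buffer="bsjyscik" (len 8), cursors c1@0 c3@0 c2@4, authorship ........
After op 2 (move_left): buffer="bsjyscik" (len 8), cursors c1@0 c3@0 c2@3, authorship ........
After op 3 (insert('z')): buffer="zzbsjzyscik" (len 11), cursors c1@2 c3@2 c2@6, authorship 13...2.....
After op 4 (insert('r')): buffer="zzrrbsjzryscik" (len 14), cursors c1@4 c3@4 c2@9, authorship 1313...22.....
After op 5 (move_right): buffer="zzrrbsjzryscik" (len 14), cursors c1@5 c3@5 c2@10, authorship 1313...22.....
After op 6 (insert('c')): buffer="zzrrbccsjzrycscik" (len 17), cursors c1@7 c3@7 c2@13, authorship 1313.13..22.2....
After op 7 (insert('j')): buffer="zzrrbccjjsjzrycjscik" (len 20), cursors c1@9 c3@9 c2@16, authorship 1313.1313..22.22....
Authorship (.=original, N=cursor N): 1 3 1 3 . 1 3 1 3 . . 2 2 . 2 2 . . . .
Index 10: author = original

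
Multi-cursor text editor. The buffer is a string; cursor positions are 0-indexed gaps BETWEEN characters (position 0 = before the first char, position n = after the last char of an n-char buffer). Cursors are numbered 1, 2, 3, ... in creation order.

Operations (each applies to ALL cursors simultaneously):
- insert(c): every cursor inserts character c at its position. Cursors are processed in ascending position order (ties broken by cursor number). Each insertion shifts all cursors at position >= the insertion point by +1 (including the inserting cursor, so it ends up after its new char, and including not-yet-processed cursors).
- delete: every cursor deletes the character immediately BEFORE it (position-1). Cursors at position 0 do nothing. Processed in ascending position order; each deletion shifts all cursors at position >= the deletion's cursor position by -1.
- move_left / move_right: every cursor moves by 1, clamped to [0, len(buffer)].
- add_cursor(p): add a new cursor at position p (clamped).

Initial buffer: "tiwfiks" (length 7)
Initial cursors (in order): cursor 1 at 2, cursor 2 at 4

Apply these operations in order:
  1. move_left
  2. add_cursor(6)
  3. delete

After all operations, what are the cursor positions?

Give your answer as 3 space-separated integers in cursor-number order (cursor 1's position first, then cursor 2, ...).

Answer: 0 1 3

Derivation:
After op 1 (move_left): buffer="tiwfiks" (len 7), cursors c1@1 c2@3, authorship .......
After op 2 (add_cursor(6)): buffer="tiwfiks" (len 7), cursors c1@1 c2@3 c3@6, authorship .......
After op 3 (delete): buffer="ifis" (len 4), cursors c1@0 c2@1 c3@3, authorship ....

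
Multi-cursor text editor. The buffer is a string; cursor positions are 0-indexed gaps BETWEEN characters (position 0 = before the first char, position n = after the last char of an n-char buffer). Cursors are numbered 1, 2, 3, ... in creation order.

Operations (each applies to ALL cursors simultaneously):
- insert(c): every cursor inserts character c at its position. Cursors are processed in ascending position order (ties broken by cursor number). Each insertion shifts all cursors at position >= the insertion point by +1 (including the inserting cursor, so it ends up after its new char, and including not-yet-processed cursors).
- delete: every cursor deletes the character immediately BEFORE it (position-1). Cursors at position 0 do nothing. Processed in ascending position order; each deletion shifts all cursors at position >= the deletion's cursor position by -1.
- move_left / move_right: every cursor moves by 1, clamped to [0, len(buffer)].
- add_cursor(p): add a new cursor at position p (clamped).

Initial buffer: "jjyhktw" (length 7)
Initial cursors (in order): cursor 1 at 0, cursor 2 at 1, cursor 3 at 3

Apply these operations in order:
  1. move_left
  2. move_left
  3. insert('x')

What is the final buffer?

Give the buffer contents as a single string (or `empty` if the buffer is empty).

After op 1 (move_left): buffer="jjyhktw" (len 7), cursors c1@0 c2@0 c3@2, authorship .......
After op 2 (move_left): buffer="jjyhktw" (len 7), cursors c1@0 c2@0 c3@1, authorship .......
After op 3 (insert('x')): buffer="xxjxjyhktw" (len 10), cursors c1@2 c2@2 c3@4, authorship 12.3......

Answer: xxjxjyhktw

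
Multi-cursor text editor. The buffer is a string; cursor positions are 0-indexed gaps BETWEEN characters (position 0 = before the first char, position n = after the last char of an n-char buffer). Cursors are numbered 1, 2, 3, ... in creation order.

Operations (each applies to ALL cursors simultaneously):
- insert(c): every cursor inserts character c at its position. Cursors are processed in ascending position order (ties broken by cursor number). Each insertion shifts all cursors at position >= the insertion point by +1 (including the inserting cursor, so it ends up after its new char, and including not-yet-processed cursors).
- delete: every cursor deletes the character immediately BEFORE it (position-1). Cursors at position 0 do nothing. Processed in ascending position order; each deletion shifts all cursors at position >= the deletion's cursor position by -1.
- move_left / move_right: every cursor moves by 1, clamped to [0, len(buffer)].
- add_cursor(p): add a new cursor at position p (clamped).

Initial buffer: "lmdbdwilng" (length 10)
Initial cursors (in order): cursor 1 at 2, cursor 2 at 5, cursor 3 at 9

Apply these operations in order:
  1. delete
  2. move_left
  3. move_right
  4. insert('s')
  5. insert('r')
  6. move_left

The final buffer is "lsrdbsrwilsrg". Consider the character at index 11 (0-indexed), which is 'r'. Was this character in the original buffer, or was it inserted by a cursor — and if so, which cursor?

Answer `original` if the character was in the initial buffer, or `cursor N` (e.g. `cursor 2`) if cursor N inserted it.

After op 1 (delete): buffer="ldbwilg" (len 7), cursors c1@1 c2@3 c3@6, authorship .......
After op 2 (move_left): buffer="ldbwilg" (len 7), cursors c1@0 c2@2 c3@5, authorship .......
After op 3 (move_right): buffer="ldbwilg" (len 7), cursors c1@1 c2@3 c3@6, authorship .......
After op 4 (insert('s')): buffer="lsdbswilsg" (len 10), cursors c1@2 c2@5 c3@9, authorship .1..2...3.
After op 5 (insert('r')): buffer="lsrdbsrwilsrg" (len 13), cursors c1@3 c2@7 c3@12, authorship .11..22...33.
After op 6 (move_left): buffer="lsrdbsrwilsrg" (len 13), cursors c1@2 c2@6 c3@11, authorship .11..22...33.
Authorship (.=original, N=cursor N): . 1 1 . . 2 2 . . . 3 3 .
Index 11: author = 3

Answer: cursor 3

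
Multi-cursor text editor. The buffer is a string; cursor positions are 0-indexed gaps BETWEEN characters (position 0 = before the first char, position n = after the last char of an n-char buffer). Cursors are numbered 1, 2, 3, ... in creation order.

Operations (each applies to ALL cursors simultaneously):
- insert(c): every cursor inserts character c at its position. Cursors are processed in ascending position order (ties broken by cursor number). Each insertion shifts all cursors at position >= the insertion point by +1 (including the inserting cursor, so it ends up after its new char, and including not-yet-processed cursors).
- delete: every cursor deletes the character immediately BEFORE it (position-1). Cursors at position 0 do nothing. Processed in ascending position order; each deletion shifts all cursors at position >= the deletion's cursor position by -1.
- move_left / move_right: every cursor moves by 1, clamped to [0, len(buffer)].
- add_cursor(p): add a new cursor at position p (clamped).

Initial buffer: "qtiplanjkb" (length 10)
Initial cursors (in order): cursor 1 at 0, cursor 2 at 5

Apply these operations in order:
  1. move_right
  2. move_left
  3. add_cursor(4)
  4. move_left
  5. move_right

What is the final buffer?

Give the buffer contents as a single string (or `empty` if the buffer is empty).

Answer: qtiplanjkb

Derivation:
After op 1 (move_right): buffer="qtiplanjkb" (len 10), cursors c1@1 c2@6, authorship ..........
After op 2 (move_left): buffer="qtiplanjkb" (len 10), cursors c1@0 c2@5, authorship ..........
After op 3 (add_cursor(4)): buffer="qtiplanjkb" (len 10), cursors c1@0 c3@4 c2@5, authorship ..........
After op 4 (move_left): buffer="qtiplanjkb" (len 10), cursors c1@0 c3@3 c2@4, authorship ..........
After op 5 (move_right): buffer="qtiplanjkb" (len 10), cursors c1@1 c3@4 c2@5, authorship ..........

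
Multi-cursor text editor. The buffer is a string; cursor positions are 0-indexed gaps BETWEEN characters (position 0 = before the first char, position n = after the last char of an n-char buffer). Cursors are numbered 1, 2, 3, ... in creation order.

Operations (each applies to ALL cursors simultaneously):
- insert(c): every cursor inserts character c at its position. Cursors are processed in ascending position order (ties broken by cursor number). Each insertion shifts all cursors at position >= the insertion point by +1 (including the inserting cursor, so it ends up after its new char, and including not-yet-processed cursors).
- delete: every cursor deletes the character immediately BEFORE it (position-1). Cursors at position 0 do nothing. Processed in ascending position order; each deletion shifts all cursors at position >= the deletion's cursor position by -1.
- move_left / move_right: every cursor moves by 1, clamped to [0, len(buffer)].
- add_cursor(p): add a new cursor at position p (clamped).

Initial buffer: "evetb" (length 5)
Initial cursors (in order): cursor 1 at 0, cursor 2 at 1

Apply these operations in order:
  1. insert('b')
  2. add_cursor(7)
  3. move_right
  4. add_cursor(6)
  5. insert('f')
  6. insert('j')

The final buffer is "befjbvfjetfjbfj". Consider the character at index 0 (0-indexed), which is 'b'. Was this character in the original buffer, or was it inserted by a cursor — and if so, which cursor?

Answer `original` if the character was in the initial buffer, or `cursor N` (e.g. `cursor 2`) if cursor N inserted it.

Answer: cursor 1

Derivation:
After op 1 (insert('b')): buffer="bebvetb" (len 7), cursors c1@1 c2@3, authorship 1.2....
After op 2 (add_cursor(7)): buffer="bebvetb" (len 7), cursors c1@1 c2@3 c3@7, authorship 1.2....
After op 3 (move_right): buffer="bebvetb" (len 7), cursors c1@2 c2@4 c3@7, authorship 1.2....
After op 4 (add_cursor(6)): buffer="bebvetb" (len 7), cursors c1@2 c2@4 c4@6 c3@7, authorship 1.2....
After op 5 (insert('f')): buffer="befbvfetfbf" (len 11), cursors c1@3 c2@6 c4@9 c3@11, authorship 1.12.2..4.3
After op 6 (insert('j')): buffer="befjbvfjetfjbfj" (len 15), cursors c1@4 c2@8 c4@12 c3@15, authorship 1.112.22..44.33
Authorship (.=original, N=cursor N): 1 . 1 1 2 . 2 2 . . 4 4 . 3 3
Index 0: author = 1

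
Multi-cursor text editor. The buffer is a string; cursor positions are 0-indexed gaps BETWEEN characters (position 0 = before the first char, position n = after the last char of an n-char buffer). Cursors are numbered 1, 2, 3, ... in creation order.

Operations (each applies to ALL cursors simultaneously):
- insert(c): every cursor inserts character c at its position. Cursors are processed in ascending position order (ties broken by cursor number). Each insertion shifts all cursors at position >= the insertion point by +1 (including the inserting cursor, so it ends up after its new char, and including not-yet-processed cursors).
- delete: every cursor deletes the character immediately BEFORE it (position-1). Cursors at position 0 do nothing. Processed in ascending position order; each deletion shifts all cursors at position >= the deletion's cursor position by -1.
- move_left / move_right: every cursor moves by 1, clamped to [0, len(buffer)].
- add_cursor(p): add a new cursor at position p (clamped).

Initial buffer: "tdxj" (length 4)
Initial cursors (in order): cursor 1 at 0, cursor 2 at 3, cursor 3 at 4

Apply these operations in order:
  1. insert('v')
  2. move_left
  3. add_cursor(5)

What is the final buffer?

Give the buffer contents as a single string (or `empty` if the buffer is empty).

Answer: vtdxvjv

Derivation:
After op 1 (insert('v')): buffer="vtdxvjv" (len 7), cursors c1@1 c2@5 c3@7, authorship 1...2.3
After op 2 (move_left): buffer="vtdxvjv" (len 7), cursors c1@0 c2@4 c3@6, authorship 1...2.3
After op 3 (add_cursor(5)): buffer="vtdxvjv" (len 7), cursors c1@0 c2@4 c4@5 c3@6, authorship 1...2.3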